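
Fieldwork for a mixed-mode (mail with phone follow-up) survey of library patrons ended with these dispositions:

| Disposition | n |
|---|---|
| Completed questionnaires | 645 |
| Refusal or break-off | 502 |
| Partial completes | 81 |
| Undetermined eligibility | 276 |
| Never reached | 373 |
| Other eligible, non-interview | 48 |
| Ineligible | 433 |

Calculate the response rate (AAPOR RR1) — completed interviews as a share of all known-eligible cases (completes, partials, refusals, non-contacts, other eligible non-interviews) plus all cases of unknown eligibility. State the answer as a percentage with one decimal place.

Num → 645
Denominator → 645 + 81 + 502 + 373 + 48 + 276 = 1925
RR1 = 645 / 1925 = 0.3351

33.5%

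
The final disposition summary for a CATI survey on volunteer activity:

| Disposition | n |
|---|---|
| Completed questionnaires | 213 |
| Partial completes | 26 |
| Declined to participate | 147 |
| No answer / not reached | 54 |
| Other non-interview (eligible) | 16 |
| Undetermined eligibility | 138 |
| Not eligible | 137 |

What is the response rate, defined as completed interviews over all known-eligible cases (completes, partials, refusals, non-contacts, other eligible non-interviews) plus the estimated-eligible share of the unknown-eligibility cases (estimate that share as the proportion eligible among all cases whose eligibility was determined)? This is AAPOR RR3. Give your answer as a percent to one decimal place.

37.9%

Num = 213
Eligible (known) = 213 + 26 + 147 + 54 + 16 = 456
e = 456 / (456 + 137) = 456 / 593 = 0.7690
e × U = 0.7690 × 138 = 106.12
Denominator = 456 + 106.12 = 562.12
RR3 = 213 / 562.12 = 0.3789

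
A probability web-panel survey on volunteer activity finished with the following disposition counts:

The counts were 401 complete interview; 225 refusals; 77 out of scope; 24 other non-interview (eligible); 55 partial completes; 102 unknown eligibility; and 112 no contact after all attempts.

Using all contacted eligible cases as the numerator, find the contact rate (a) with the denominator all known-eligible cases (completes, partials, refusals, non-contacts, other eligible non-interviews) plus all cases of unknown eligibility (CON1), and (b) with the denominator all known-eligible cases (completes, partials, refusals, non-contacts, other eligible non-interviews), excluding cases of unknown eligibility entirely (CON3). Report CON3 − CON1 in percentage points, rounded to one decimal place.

Numerator → 401 + 55 + 225 + 24 = 705
Base → 401 + 55 + 225 + 112 + 24 + 102 = 919
CON1 = 705 / 919 = 0.7671
Base → 401 + 55 + 225 + 112 + 24 = 817
CON3 = 705 / 817 = 0.8629
Difference = 86.29 − 76.71 = 9.58 percentage points

9.6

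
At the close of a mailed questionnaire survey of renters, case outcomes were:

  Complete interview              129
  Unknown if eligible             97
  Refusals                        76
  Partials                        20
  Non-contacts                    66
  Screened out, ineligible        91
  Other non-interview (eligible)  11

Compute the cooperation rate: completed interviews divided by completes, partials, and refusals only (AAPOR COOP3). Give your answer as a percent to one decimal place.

Top: 129
Base: 129 + 20 + 76 = 225
COOP3 = 129 / 225 = 0.5733

57.3%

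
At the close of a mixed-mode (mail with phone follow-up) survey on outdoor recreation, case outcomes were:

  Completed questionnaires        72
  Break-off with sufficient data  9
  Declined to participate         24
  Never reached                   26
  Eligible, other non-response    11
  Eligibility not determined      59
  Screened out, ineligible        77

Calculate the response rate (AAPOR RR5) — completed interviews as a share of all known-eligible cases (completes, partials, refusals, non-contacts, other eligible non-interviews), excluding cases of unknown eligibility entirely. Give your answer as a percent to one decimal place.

Top = 72
Base = 72 + 9 + 24 + 26 + 11 = 142
RR5 = 72 / 142 = 0.5070

50.7%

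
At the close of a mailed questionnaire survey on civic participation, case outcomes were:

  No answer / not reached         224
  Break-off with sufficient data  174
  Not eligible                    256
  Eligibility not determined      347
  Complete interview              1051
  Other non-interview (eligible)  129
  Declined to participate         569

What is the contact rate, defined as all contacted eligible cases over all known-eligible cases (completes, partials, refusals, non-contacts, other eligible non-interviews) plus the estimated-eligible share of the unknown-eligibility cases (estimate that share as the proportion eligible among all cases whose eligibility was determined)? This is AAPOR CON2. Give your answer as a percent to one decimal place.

Numerator → 1051 + 174 + 569 + 129 = 1923
Determined eligible → 1051 + 174 + 569 + 224 + 129 = 2147
e = 2147 / (2147 + 256) = 2147 / 2403 = 0.8935
Estimated eligible among unknowns → 0.8935 × 347 = 310.04
Denominator → 2147 + 310.04 = 2457.04
CON2 = 1923 / 2457.04 = 0.7826

78.3%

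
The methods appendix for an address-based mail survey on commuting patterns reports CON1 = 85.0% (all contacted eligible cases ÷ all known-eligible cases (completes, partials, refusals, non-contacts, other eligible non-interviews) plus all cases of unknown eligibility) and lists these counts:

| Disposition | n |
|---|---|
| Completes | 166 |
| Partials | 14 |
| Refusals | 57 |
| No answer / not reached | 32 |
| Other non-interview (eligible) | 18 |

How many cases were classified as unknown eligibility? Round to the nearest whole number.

Top = 166 + 14 + 57 + 18 = 255
CON1 = 255 / D = 0.850
D = 255 / 0.850 = 300.0
Other denominator terms total 287
unknown eligibility = 300.0 − 287 ≈ 13

13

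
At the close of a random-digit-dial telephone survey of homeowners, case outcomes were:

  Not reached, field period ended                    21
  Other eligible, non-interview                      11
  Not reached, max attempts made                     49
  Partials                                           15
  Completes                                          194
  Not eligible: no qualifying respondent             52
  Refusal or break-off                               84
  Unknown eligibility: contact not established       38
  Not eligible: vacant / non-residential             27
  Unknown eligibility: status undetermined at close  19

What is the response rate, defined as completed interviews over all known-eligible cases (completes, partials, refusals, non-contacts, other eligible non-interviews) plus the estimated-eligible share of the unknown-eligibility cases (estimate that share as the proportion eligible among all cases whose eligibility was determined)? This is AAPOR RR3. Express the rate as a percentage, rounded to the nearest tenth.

No contact after all attempts = 21 + 49 = 70
Unknown eligibility = 38 + 19 = 57
Screened out, ineligible = 52 + 27 = 79
Top: 194
Eligible (known): 194 + 15 + 84 + 70 + 11 = 374
e = 374 / (374 + 79) = 374 / 453 = 0.8256
Eligible share of unknowns: 0.8256 × 57 = 47.06
Denom: 374 + 47.06 = 421.06
RR3 = 194 / 421.06 = 0.4607

46.1%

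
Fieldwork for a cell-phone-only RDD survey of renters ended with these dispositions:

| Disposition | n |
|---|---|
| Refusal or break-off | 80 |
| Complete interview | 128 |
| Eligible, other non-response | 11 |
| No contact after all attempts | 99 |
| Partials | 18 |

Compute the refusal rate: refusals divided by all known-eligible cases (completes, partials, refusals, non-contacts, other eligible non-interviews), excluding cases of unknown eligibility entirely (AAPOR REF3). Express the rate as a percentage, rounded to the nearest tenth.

23.8%

Numerator: 80
Denominator: 128 + 18 + 80 + 99 + 11 = 336
REF3 = 80 / 336 = 0.2381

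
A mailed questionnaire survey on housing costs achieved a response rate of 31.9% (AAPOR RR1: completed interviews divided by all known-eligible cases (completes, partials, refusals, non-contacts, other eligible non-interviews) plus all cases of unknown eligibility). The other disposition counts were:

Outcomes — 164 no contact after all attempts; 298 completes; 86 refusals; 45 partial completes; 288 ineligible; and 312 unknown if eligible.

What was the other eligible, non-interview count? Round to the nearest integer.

29

RR1 = 298 / D = 0.319
D = 298 / 0.319 = 934.2
Rest of base = 905
other eligible, non-interview = 934.2 − 905 ≈ 29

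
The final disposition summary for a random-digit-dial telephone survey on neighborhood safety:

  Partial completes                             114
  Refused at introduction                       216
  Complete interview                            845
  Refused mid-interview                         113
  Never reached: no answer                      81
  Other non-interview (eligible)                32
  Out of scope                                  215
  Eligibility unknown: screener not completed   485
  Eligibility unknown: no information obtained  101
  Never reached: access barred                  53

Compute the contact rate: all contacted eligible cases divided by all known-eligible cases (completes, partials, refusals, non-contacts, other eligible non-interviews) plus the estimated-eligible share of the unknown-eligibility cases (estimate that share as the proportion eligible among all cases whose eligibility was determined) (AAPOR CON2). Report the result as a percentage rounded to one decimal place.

67.2%

Declined to participate = 216 + 113 = 329
Never reached = 81 + 53 = 134
Unknown if eligible = 485 + 101 = 586
Top = 845 + 114 + 329 + 32 = 1320
Known eligible = 845 + 114 + 329 + 134 + 32 = 1454
e = 1454 / (1454 + 215) = 1454 / 1669 = 0.8712
Eligible share of unknowns = 0.8712 × 586 = 510.52
Denom = 1454 + 510.52 = 1964.52
CON2 = 1320 / 1964.52 = 0.6719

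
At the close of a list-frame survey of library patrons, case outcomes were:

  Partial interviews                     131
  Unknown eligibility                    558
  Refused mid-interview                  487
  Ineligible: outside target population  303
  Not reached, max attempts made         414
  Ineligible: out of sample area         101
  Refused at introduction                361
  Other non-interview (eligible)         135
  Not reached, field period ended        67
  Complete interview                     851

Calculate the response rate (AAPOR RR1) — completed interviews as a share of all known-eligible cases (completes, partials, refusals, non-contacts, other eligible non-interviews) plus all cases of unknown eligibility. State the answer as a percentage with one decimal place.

Refusal or break-off = 361 + 487 = 848
Never reached = 67 + 414 = 481
Ineligible = 303 + 101 = 404
Num: 851
Denom: 851 + 131 + 848 + 481 + 135 + 558 = 3004
RR1 = 851 / 3004 = 0.2833

28.3%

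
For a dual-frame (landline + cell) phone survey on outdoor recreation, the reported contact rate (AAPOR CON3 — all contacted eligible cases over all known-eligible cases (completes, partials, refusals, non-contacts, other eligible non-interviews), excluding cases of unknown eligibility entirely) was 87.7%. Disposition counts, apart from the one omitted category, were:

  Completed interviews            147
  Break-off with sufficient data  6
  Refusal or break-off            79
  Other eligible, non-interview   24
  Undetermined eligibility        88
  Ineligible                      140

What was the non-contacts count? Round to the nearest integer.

36

Num → 147 + 6 + 79 + 24 = 256
CON3 = 256 / D = 0.877
D = 256 / 0.877 = 291.9
Other denominator terms total 256
non-contacts = 291.9 − 256 ≈ 36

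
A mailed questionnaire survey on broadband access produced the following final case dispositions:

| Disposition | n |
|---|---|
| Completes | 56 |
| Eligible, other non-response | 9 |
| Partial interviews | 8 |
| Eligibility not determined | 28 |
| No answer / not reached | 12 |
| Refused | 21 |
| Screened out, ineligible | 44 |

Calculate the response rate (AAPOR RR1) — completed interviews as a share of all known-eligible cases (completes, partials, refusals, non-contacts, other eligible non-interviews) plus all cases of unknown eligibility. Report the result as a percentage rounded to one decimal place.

Num: 56
Base: 56 + 8 + 21 + 12 + 9 + 28 = 134
RR1 = 56 / 134 = 0.4179

41.8%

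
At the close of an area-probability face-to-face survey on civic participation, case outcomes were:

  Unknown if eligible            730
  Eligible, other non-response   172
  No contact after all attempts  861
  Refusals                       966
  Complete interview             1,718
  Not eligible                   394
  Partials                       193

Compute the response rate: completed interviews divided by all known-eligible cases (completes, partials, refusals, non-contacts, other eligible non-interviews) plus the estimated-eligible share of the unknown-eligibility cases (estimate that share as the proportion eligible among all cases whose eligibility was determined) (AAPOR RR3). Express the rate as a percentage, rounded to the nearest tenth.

Top → 1718
Known eligible → 1718 + 193 + 966 + 861 + 172 = 3910
e = 3910 / (3910 + 394) = 3910 / 4304 = 0.9085
Estimated eligible among unknowns → 0.9085 × 730 = 663.20
Denominator → 3910 + 663.20 = 4573.20
RR3 = 1718 / 4573.20 = 0.3757

37.6%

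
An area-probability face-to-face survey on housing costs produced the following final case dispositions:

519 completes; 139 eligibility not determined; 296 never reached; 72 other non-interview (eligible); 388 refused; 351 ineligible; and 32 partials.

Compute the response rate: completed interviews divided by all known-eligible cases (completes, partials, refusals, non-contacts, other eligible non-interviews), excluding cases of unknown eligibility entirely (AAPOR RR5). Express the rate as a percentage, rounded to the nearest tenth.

Num = 519
Denom = 519 + 32 + 388 + 296 + 72 = 1307
RR5 = 519 / 1307 = 0.3971

39.7%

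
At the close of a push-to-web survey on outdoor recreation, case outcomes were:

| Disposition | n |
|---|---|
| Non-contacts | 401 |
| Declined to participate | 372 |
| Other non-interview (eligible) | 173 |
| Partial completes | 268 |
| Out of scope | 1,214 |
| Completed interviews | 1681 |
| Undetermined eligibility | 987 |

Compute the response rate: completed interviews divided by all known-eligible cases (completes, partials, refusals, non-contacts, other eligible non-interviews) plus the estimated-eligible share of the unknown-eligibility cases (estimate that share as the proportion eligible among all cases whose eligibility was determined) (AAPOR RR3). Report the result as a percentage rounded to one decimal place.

46.8%

Numerator = 1681
Determined eligible = 1681 + 268 + 372 + 401 + 173 = 2895
e = 2895 / (2895 + 1214) = 2895 / 4109 = 0.7046
Estimated eligible among unknowns = 0.7046 × 987 = 695.44
Denom = 2895 + 695.44 = 3590.44
RR3 = 1681 / 3590.44 = 0.4682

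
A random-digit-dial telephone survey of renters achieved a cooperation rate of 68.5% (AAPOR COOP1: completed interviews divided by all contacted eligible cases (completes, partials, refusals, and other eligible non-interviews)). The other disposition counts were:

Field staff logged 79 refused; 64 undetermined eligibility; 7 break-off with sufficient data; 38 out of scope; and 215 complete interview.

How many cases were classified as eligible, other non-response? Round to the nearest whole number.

COOP1 = 215 / D = 0.685
D = 215 / 0.685 = 313.9
Remaining denominator categories sum to 301
eligible, other non-response = 313.9 − 301 ≈ 13

13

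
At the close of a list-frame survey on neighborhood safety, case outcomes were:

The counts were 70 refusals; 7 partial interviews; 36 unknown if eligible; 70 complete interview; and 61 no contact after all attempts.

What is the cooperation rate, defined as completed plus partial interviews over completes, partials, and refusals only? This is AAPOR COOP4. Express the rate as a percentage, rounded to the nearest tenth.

52.4%

Top: 70 + 7 = 77
Denom: 70 + 7 + 70 = 147
COOP4 = 77 / 147 = 0.5238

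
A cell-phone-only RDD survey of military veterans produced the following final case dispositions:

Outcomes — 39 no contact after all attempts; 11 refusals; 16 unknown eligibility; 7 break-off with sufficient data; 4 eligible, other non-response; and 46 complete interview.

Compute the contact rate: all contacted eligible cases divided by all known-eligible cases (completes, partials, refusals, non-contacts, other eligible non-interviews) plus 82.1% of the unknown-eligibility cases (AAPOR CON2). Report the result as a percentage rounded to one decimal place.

56.6%

Num = 46 + 7 + 11 + 4 = 68
Known eligible = 46 + 7 + 11 + 39 + 4 = 107
Estimated eligible among unknowns = 0.8210 × 16 = 13.14
Denominator = 107 + 13.14 = 120.14
CON2 = 68 / 120.14 = 0.5660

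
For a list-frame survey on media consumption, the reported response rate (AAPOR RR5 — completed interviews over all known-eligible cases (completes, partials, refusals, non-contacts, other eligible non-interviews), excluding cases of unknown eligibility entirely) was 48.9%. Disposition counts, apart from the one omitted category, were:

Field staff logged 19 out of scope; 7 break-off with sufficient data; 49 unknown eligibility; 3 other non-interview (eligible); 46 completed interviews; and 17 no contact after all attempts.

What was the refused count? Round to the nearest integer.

RR5 = 46 / D = 0.489
D = 46 / 0.489 = 94.1
Rest of base = 73
refused = 94.1 − 73 ≈ 21

21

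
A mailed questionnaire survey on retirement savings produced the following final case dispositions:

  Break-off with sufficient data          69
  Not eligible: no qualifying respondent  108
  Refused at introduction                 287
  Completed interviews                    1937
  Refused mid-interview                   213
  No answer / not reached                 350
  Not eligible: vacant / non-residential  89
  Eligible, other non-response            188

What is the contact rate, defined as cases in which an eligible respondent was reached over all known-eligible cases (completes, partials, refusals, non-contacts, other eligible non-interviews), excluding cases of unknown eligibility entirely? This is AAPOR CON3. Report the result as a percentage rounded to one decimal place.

Declined to participate = 287 + 213 = 500
Ineligible = 108 + 89 = 197
Num → 1937 + 69 + 500 + 188 = 2694
Denominator → 1937 + 69 + 500 + 350 + 188 = 3044
CON3 = 2694 / 3044 = 0.8850

88.5%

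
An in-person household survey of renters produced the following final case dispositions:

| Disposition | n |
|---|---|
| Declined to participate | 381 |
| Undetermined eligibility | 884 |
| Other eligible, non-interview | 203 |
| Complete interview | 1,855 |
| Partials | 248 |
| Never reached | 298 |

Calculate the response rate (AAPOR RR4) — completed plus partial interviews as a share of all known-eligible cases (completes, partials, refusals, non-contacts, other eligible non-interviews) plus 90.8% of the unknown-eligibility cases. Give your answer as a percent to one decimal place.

Num → 1855 + 248 = 2103
Eligible (known) → 1855 + 248 + 381 + 298 + 203 = 2985
Estimated eligible among unknowns → 0.9080 × 884 = 802.67
Base → 2985 + 802.67 = 3787.67
RR4 = 2103 / 3787.67 = 0.5552

55.5%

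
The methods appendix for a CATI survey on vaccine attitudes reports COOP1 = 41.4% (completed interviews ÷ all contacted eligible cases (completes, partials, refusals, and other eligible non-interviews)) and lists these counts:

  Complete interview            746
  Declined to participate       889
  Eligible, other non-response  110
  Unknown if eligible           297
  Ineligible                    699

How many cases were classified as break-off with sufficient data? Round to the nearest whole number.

COOP1 = 746 / D = 0.414
D = 746 / 0.414 = 1801.9
Rest of base = 1745
break-off with sufficient data = 1801.9 − 1745 ≈ 57

57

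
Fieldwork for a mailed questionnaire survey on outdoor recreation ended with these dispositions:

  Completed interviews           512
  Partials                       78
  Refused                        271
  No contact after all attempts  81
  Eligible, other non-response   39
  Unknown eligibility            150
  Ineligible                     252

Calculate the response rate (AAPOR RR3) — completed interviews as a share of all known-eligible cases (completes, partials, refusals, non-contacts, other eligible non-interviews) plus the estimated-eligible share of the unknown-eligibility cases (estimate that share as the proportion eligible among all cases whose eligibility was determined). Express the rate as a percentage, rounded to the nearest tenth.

46.5%

Numerator = 512
Determined eligible = 512 + 78 + 271 + 81 + 39 = 981
e = 981 / (981 + 252) = 981 / 1233 = 0.7956
e × U = 0.7956 × 150 = 119.34
Denom = 981 + 119.34 = 1100.34
RR3 = 512 / 1100.34 = 0.4653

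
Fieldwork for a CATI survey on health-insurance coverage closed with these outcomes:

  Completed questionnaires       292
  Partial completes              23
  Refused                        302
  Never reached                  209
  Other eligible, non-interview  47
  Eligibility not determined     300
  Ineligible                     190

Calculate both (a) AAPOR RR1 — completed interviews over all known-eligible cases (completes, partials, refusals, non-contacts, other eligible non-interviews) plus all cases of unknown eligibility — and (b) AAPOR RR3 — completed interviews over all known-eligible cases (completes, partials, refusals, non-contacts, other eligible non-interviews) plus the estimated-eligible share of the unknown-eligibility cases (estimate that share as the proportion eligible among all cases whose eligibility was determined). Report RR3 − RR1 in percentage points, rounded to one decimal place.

1.2

Top = 292
Base = 292 + 23 + 302 + 209 + 47 + 300 = 1173
RR1 = 292 / 1173 = 0.2489
Known eligible = 292 + 23 + 302 + 209 + 47 = 873
e = 873 / (873 + 190) = 873 / 1063 = 0.8213
Estimated eligible among unknowns = 0.8213 × 300 = 246.39
Base = 873 + 246.39 = 1119.39
RR3 = 292 / 1119.39 = 0.2609
Difference = 26.09 − 24.89 = 1.20 percentage points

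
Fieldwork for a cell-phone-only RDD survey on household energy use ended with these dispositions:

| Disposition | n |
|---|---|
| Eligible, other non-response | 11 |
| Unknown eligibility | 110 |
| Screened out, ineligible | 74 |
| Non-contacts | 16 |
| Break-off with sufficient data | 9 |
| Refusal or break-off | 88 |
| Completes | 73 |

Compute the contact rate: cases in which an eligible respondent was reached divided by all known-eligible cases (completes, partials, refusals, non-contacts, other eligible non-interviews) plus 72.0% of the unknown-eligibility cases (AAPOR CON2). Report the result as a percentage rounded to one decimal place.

Num → 73 + 9 + 88 + 11 = 181
Eligible (known) → 73 + 9 + 88 + 16 + 11 = 197
e × U → 0.7200 × 110 = 79.20
Base → 197 + 79.20 = 276.20
CON2 = 181 / 276.20 = 0.6553

65.5%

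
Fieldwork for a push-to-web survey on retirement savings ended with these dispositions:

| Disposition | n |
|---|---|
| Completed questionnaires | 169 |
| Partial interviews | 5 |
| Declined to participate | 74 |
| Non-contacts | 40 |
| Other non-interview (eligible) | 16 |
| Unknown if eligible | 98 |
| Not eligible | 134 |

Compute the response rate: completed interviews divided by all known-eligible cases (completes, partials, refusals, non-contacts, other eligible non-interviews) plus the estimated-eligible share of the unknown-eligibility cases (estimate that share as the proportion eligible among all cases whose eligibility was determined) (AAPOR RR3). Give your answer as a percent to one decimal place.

Top → 169
Known eligible → 169 + 5 + 74 + 40 + 16 = 304
e = 304 / (304 + 134) = 304 / 438 = 0.6941
e × U → 0.6941 × 98 = 68.02
Denominator → 304 + 68.02 = 372.02
RR3 = 169 / 372.02 = 0.4543

45.4%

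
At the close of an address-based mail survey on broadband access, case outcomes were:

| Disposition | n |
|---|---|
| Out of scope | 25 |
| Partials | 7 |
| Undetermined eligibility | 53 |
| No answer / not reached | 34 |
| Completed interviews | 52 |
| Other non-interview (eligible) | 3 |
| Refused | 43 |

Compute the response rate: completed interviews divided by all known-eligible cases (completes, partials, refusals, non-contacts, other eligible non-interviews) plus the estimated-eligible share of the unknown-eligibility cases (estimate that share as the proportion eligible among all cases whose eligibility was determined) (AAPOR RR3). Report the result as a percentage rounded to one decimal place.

28.3%

Num = 52
Known eligible = 52 + 7 + 43 + 34 + 3 = 139
e = 139 / (139 + 25) = 139 / 164 = 0.8476
Eligible share of unknowns = 0.8476 × 53 = 44.92
Base = 139 + 44.92 = 183.92
RR3 = 52 / 183.92 = 0.2827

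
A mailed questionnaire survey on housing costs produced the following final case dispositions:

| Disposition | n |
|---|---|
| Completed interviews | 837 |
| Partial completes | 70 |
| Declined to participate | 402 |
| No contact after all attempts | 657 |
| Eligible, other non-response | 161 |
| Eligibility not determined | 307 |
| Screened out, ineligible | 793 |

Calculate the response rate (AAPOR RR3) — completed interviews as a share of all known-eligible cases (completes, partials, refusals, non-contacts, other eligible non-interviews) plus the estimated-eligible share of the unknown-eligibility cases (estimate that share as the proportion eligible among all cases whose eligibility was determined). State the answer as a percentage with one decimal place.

Numerator: 837
Eligible (known): 837 + 70 + 402 + 657 + 161 = 2127
e = 2127 / (2127 + 793) = 2127 / 2920 = 0.7284
e × U: 0.7284 × 307 = 223.62
Base: 2127 + 223.62 = 2350.62
RR3 = 837 / 2350.62 = 0.3561

35.6%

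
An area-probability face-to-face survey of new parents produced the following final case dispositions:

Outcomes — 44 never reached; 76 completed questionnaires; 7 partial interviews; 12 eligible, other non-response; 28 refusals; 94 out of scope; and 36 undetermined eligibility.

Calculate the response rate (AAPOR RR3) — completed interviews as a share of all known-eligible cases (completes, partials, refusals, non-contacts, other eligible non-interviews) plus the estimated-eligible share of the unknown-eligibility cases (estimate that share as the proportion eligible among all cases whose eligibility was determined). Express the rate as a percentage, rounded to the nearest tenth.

Top → 76
Known eligible → 76 + 7 + 28 + 44 + 12 = 167
e = 167 / (167 + 94) = 167 / 261 = 0.6398
e × U → 0.6398 × 36 = 23.03
Denom → 167 + 23.03 = 190.03
RR3 = 76 / 190.03 = 0.3999

40.0%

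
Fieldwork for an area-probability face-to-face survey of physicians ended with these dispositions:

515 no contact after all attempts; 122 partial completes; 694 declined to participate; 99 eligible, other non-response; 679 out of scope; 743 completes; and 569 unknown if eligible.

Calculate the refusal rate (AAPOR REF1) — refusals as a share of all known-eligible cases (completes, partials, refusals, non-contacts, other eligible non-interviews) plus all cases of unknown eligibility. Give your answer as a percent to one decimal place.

Top → 694
Base → 743 + 122 + 694 + 515 + 99 + 569 = 2742
REF1 = 694 / 2742 = 0.2531

25.3%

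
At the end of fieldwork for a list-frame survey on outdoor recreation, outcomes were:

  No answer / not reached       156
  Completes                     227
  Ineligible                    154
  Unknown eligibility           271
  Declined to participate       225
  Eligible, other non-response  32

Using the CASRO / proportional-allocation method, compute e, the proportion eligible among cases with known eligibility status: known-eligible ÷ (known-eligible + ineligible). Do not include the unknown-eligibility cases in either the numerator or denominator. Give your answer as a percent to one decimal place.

80.6%

Known eligible: 227 + 225 + 156 + 32 = 640
e = 640 / (640 + 154) = 640 / 794 = 0.8060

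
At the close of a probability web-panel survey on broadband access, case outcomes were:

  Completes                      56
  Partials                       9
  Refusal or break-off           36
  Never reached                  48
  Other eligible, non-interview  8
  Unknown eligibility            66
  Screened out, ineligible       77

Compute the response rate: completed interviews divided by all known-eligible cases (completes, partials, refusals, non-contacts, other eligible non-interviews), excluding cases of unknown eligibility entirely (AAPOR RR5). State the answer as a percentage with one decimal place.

35.7%

Num = 56
Denom = 56 + 9 + 36 + 48 + 8 = 157
RR5 = 56 / 157 = 0.3567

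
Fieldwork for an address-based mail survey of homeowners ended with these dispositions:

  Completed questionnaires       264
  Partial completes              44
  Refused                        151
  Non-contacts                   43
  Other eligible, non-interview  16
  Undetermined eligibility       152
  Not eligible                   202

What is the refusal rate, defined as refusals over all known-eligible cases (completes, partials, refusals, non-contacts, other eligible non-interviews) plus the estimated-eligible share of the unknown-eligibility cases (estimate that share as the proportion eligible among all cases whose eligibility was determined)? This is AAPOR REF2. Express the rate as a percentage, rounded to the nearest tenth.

24.1%

Top → 151
Determined eligible → 264 + 44 + 151 + 43 + 16 = 518
e = 518 / (518 + 202) = 518 / 720 = 0.7194
Estimated eligible among unknowns → 0.7194 × 152 = 109.35
Base → 518 + 109.35 = 627.35
REF2 = 151 / 627.35 = 0.2407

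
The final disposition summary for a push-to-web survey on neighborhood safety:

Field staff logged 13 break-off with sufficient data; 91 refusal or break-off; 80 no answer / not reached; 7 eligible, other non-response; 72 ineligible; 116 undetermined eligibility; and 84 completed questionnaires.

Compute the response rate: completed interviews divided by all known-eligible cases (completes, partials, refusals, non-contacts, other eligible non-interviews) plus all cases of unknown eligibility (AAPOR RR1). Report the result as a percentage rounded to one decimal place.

21.5%

Num: 84
Denom: 84 + 13 + 91 + 80 + 7 + 116 = 391
RR1 = 84 / 391 = 0.2148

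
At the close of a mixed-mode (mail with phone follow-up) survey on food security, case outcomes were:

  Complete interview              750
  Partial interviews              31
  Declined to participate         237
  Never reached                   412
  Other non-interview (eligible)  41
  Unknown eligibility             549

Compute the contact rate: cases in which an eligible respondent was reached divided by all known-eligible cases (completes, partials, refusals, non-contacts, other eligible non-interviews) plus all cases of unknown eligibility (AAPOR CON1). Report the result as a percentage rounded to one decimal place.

Num: 750 + 31 + 237 + 41 = 1059
Denominator: 750 + 31 + 237 + 412 + 41 + 549 = 2020
CON1 = 1059 / 2020 = 0.5243

52.4%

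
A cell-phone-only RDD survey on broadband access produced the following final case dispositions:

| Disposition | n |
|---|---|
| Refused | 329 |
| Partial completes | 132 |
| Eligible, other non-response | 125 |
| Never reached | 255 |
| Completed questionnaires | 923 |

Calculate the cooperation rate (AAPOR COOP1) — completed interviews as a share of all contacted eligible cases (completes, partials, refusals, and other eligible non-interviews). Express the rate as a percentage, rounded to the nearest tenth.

Num → 923
Denom → 923 + 132 + 329 + 125 = 1509
COOP1 = 923 / 1509 = 0.6117

61.2%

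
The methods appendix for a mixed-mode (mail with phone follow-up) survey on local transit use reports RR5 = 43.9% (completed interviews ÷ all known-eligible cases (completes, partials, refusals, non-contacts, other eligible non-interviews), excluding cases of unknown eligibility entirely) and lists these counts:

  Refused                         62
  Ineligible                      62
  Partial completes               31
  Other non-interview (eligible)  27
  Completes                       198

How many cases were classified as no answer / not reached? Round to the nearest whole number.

133

RR5 = 198 / D = 0.439
D = 198 / 0.439 = 451.0
Rest of base = 318
no answer / not reached = 451.0 − 318 ≈ 133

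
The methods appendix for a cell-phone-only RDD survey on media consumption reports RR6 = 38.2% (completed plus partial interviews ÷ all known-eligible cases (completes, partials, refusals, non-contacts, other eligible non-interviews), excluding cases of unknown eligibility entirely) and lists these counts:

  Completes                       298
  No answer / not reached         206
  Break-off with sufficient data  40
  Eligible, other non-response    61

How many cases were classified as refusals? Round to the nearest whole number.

280

Top = 298 + 40 = 338
RR6 = 338 / D = 0.382
D = 338 / 0.382 = 884.8
Rest of base = 605
refusals = 884.8 − 605 ≈ 280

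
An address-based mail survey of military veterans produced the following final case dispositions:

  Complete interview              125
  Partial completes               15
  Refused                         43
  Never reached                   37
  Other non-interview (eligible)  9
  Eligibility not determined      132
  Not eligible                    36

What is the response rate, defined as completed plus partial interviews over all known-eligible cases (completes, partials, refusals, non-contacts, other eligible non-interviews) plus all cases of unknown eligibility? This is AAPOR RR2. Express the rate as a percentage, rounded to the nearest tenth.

38.8%

Num: 125 + 15 = 140
Denom: 125 + 15 + 43 + 37 + 9 + 132 = 361
RR2 = 140 / 361 = 0.3878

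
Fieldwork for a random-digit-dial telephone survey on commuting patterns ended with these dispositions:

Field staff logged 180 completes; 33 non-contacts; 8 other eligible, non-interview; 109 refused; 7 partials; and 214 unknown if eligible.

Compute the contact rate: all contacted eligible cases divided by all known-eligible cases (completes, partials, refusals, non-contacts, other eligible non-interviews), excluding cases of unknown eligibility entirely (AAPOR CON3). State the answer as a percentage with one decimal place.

Numerator = 180 + 7 + 109 + 8 = 304
Denominator = 180 + 7 + 109 + 33 + 8 = 337
CON3 = 304 / 337 = 0.9021

90.2%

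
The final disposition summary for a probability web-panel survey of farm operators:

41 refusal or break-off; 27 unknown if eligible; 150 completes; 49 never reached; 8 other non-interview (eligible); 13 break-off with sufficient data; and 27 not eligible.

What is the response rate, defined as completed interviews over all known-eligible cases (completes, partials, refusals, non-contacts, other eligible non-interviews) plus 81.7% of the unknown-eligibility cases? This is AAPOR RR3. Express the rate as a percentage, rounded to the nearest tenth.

Top = 150
Eligible (known) = 150 + 13 + 41 + 49 + 8 = 261
Estimated eligible among unknowns = 0.8170 × 27 = 22.06
Denominator = 261 + 22.06 = 283.06
RR3 = 150 / 283.06 = 0.5299

53.0%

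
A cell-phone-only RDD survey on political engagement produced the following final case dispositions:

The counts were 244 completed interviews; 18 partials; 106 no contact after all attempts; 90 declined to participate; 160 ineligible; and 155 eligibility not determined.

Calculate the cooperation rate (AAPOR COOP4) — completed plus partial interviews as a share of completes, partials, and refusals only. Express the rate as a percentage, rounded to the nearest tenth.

74.4%

Numerator = 244 + 18 = 262
Denom = 244 + 18 + 90 = 352
COOP4 = 262 / 352 = 0.7443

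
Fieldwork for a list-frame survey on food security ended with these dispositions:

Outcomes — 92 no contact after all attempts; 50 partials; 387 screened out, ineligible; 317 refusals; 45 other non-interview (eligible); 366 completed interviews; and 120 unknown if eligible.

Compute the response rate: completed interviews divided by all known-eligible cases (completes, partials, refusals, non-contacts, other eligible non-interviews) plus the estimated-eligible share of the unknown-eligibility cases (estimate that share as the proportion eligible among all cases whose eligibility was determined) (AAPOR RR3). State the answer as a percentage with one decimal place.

Num = 366
Eligible (known) = 366 + 50 + 317 + 92 + 45 = 870
e = 870 / (870 + 387) = 870 / 1257 = 0.6921
e × U = 0.6921 × 120 = 83.05
Denominator = 870 + 83.05 = 953.05
RR3 = 366 / 953.05 = 0.3840

38.4%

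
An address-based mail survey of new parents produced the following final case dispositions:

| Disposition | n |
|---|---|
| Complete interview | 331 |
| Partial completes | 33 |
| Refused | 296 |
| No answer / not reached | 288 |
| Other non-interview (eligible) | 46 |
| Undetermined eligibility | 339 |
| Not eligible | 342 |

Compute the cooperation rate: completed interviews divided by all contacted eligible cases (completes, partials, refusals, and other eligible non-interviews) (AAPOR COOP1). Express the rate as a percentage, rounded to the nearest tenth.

46.9%

Numerator → 331
Denominator → 331 + 33 + 296 + 46 = 706
COOP1 = 331 / 706 = 0.4688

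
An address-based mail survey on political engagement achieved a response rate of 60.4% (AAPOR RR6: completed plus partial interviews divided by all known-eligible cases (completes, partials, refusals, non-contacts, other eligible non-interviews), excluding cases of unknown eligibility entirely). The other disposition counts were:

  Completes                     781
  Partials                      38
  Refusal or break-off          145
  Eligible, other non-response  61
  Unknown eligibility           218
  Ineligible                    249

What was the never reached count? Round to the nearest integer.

331

Numerator → 781 + 38 = 819
RR6 = 819 / D = 0.604
D = 819 / 0.604 = 1356.0
Rest of base = 1025
never reached = 1356.0 − 1025 ≈ 331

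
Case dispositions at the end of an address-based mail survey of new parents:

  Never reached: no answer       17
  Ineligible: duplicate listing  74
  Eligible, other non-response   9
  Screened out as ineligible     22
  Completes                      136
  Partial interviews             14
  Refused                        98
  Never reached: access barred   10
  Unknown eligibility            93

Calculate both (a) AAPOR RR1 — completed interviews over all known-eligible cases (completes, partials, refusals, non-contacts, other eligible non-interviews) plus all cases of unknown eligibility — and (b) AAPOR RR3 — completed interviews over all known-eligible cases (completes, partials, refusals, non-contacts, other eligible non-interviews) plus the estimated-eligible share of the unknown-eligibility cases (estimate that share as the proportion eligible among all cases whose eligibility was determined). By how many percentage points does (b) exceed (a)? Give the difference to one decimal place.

Never reached = 17 + 10 = 27
Out of scope = 22 + 74 = 96
Numerator = 136
Denominator = 136 + 14 + 98 + 27 + 9 + 93 = 377
RR1 = 136 / 377 = 0.3607
Eligible (known) = 136 + 14 + 98 + 27 + 9 = 284
e = 284 / (284 + 96) = 284 / 380 = 0.7474
Eligible share of unknowns = 0.7474 × 93 = 69.51
Denominator = 284 + 69.51 = 353.51
RR3 = 136 / 353.51 = 0.3847
Difference = 38.47 − 36.07 = 2.40 percentage points

2.4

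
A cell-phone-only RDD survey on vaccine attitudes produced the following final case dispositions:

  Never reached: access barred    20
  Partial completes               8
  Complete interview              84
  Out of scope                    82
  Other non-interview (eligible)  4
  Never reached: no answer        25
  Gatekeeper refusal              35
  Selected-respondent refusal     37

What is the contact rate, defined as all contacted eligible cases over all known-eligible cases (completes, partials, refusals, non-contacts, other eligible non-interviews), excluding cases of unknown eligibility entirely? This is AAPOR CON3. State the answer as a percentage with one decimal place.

78.9%

Refused = 35 + 37 = 72
No contact after all attempts = 25 + 20 = 45
Num → 84 + 8 + 72 + 4 = 168
Base → 84 + 8 + 72 + 45 + 4 = 213
CON3 = 168 / 213 = 0.7887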